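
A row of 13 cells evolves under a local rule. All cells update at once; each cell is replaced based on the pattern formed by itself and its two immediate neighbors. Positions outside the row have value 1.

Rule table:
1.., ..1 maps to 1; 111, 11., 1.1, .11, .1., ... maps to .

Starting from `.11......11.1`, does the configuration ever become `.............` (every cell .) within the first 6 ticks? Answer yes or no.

no

tick 1: ...1....1....
tick 2: 1.1.1..1.1..1
tick 3: .....11...11.
tick 4: 1...1..1.1...
tick 5: .1.1.11...1.1
tick 6: .......1.1...
tick 6 is .......1.1..., still not uniform .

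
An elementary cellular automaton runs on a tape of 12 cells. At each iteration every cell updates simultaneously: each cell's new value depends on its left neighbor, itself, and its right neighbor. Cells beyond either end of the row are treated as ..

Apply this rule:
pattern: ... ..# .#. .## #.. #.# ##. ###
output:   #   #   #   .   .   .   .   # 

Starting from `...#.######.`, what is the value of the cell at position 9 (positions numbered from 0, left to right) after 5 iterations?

iteration 1: ####..####..
iteration 2: .##..#.##..#
iteration 3: #...##....##
iteration 4: #.##...###..
iteration 5: #....##.#..#
position 9 holds .

.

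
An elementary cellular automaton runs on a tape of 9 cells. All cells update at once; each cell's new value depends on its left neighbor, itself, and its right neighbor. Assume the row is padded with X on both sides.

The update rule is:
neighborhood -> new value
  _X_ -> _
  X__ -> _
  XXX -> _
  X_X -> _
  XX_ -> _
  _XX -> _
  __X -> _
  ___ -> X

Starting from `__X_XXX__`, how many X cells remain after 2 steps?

_________
_XXXXXXX_
count of X: 7

7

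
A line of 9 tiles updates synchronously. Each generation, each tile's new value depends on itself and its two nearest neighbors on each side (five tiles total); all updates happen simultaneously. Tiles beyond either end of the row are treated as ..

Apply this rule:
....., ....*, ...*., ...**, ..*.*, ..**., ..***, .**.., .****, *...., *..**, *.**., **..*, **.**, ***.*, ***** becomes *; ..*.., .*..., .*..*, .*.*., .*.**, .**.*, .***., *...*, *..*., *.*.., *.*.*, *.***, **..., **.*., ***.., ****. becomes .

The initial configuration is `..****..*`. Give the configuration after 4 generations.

*...***..

****..*..
**..*...*
***....*.
*...***..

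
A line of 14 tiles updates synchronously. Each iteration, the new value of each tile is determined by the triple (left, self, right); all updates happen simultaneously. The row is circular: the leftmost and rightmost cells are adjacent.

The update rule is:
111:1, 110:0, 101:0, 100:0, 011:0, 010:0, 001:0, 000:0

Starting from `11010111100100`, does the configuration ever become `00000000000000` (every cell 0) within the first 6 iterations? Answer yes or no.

yes

00000011000000
00000000000000
all cells are 0 at iteration 2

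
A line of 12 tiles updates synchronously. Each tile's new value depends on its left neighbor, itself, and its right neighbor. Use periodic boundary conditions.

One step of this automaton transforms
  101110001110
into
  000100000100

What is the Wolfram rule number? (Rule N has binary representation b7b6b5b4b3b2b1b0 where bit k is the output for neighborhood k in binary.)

position 3: 111 → 1  (bit 7 = 1)
position 4: 110 → 0  (bit 6 = 0)
position 1: 101 → 0  (bit 5 = 0)
position 5: 100 → 0  (bit 4 = 0)
position 2: 011 → 0  (bit 3 = 0)
position 0: 010 → 0  (bit 2 = 0)
position 7: 001 → 0  (bit 1 = 0)
position 6: 000 → 0  (bit 0 = 0)
bits b7..b0 = 10000000 = 128

128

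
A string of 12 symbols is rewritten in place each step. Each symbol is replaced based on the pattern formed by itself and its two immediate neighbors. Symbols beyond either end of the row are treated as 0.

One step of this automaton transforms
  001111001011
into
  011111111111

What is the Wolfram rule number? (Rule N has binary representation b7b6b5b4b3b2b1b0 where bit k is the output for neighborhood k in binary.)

position 3: 111 → 1  (bit 7 = 1)
position 5: 110 → 1  (bit 6 = 1)
position 9: 101 → 1  (bit 5 = 1)
position 6: 100 → 1  (bit 4 = 1)
position 2: 011 → 1  (bit 3 = 1)
position 8: 010 → 1  (bit 2 = 1)
position 1: 001 → 1  (bit 1 = 1)
position 0: 000 → 0  (bit 0 = 0)
bits b7..b0 = 11111110 = 254

254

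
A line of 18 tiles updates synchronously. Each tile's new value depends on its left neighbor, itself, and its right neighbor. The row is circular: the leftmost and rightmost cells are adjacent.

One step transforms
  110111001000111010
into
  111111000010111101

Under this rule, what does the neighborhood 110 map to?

At position 1 the neighborhood is 110; the next row has 1 there.

1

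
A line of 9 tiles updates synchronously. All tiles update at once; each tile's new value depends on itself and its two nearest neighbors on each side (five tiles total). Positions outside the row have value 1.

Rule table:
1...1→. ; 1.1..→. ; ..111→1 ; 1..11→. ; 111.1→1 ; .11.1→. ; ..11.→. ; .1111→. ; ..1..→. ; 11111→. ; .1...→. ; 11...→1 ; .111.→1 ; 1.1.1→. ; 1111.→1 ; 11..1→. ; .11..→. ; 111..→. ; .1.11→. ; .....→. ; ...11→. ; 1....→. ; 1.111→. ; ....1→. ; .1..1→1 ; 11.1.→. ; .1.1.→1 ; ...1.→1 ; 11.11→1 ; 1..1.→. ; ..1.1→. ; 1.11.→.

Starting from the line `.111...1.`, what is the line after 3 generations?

....1.1..

generation 1: 1.1.1.1..
generation 2: 1..1.1.1.
generation 3: ....1.1..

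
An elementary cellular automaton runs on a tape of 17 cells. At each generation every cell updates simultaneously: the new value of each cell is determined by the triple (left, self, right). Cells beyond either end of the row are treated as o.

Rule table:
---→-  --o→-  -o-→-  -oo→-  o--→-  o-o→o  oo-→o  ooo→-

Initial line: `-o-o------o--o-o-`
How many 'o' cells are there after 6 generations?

1

o-o-----------o-o
oo-------------o-
-o--------------o
o----------------
o----------------  (fixed point — unchanged through generation 6)
count of o: 1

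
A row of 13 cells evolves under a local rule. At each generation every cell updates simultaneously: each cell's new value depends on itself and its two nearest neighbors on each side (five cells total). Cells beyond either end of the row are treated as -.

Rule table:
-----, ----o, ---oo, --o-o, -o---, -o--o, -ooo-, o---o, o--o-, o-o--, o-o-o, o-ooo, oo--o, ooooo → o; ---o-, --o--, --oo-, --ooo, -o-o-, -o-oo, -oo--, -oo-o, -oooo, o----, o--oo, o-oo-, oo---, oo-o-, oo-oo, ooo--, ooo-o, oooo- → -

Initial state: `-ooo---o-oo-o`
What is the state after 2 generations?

o-oooo-oo-o--

o-o--o-o----o
o-oooo-oo-o--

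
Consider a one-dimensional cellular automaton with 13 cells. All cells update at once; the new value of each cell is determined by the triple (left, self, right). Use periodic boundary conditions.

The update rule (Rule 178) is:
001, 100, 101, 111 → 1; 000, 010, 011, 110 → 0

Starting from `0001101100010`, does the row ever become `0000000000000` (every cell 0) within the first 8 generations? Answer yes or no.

no

0010010010101
1101101101010
0010010010101  (repeats generation 1; period 2)
generation 8: 1101101101010
generation 8 is 1101101101010, still not uniform 0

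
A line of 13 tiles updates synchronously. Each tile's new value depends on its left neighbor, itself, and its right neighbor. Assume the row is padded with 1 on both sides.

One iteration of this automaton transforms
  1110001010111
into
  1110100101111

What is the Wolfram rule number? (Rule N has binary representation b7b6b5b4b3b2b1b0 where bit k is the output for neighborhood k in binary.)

position 0: 111 → 1  (bit 7 = 1)
position 2: 110 → 1  (bit 6 = 1)
position 7: 101 → 1  (bit 5 = 1)
position 3: 100 → 0  (bit 4 = 0)
position 10: 011 → 1  (bit 3 = 1)
position 6: 010 → 0  (bit 2 = 0)
position 5: 001 → 0  (bit 1 = 0)
position 4: 000 → 1  (bit 0 = 1)
bits b7..b0 = 11101001 = 233

233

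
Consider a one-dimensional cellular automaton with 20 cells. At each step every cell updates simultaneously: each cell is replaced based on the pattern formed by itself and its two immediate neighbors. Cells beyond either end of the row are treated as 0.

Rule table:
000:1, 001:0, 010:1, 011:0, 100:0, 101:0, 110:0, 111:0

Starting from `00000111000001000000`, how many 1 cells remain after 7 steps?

13

11110000011101011111
00000111000001000000  (repeats step 0; period 2)
step 7: 11110000011101011111
count of 1: 13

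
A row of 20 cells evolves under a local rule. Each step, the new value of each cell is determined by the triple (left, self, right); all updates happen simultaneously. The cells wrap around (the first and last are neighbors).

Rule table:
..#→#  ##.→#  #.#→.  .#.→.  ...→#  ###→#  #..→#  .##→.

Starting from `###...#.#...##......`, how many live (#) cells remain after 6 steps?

15

.#####...###.#######
..#######.##..######
##.######..###.#####
##..#######.##..####
####.######..###.###
####..#######.##..##
count of #: 15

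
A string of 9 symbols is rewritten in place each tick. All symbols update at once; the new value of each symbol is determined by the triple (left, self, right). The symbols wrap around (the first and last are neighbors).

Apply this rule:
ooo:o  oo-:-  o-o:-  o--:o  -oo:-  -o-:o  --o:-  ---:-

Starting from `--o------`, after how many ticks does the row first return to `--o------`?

18

tick 1: --oo-----
tick 2: ----o----
tick 3: ----oo---
tick 4: ------o--
tick 5: ------oo-
tick 6: --------o
tick 7: o-------o
tick 8: -o-------
tick 9: -oo------
tick 10: ---o-----
tick 11: ---oo----
tick 12: -----o---
tick 13: -----oo--
tick 14: -------o-
tick 15: -------oo
tick 16: o--------
tick 17: oo-------
tick 18: --o------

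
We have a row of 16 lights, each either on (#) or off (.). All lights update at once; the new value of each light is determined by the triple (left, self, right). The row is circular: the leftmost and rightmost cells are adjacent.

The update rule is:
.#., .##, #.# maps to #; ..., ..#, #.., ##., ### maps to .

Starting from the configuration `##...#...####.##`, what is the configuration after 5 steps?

.....#...#...#..

step 1: .....#...#...##.
step 2: .....#...#...#..
step 3: .....#...#...#..  (fixed point — unchanged through step 5)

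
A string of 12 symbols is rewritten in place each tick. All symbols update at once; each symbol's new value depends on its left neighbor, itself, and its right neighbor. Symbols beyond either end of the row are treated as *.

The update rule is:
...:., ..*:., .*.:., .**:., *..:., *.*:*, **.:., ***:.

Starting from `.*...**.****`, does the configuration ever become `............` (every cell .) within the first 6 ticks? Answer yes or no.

yes

tick 1: *......*....
tick 2: ............
all cells are . at tick 2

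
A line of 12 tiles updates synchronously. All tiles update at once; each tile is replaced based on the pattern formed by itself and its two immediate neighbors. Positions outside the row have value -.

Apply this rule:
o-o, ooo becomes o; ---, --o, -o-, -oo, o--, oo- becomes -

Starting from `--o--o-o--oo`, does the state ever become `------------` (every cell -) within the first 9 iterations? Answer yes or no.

iteration 1: ------o-----
iteration 2: ------------
all cells are - at iteration 2

yes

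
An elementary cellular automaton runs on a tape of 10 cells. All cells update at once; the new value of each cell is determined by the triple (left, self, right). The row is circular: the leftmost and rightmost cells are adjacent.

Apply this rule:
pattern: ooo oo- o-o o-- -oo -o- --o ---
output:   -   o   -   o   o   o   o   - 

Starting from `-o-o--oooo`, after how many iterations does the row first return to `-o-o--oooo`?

2

iteration 1: -o-oooo--o
iteration 2: -o-o--oooo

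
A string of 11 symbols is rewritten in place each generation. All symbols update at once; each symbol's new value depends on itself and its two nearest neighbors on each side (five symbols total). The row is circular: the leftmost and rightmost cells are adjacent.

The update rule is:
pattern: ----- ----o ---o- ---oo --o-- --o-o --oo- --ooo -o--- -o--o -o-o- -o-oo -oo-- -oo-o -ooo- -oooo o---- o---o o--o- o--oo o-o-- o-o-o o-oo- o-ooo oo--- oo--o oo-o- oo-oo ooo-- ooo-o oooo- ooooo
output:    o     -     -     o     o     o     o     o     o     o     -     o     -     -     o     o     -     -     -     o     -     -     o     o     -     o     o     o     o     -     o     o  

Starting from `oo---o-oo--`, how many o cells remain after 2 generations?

generation 1: o----ooo-oo
generation 2: o---ooo-ooo
count of o: 7

7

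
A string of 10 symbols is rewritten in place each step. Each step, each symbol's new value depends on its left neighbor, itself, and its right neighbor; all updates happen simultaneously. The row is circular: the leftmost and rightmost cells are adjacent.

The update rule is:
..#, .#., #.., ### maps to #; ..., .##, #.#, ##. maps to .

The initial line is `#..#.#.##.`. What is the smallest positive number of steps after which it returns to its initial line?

6

####.#....
.##..##..#
...##..###
#.#..##.#.
#.###...#.
#..#.#.##.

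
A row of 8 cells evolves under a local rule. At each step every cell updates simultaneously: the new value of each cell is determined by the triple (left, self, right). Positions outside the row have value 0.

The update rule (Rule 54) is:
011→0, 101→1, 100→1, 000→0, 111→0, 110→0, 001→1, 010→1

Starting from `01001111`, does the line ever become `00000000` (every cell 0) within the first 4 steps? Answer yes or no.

step 1: 11110000
step 2: 00001000
step 3: 00011100
step 4: 00100010
step 4 is 00100010, still not uniform 0

no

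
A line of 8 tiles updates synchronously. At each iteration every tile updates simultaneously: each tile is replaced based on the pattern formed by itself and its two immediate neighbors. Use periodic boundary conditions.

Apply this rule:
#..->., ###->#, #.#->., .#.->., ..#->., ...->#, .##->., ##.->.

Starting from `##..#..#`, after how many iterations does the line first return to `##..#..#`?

#.......
..#####.
#..###..
....#...
###...##
##..#..#

6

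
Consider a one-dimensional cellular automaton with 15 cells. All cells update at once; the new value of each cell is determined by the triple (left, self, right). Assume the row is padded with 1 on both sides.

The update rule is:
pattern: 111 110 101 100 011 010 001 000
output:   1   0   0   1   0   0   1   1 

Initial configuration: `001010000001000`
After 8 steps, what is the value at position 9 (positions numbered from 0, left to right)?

1

step 1: 110001111110111
step 2: 101110111100011
step 3: 000100011011101
step 4: 111011100001000
step 5: 110001011110111
step 6: 101110001100011
step 7: 000101110011101
step 8: 111000101101000
position 9 holds 1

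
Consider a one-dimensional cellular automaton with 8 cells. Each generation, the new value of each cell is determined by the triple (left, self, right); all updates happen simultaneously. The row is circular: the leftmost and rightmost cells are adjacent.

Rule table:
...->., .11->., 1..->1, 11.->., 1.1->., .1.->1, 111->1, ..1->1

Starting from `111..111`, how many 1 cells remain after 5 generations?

generation 1: 11.11.11
generation 2: 1......1
generation 3: .1....1.
generation 4: 111..111  (repeats generation 0; period 4)
generation 5: 11.11.11
count of 1: 6

6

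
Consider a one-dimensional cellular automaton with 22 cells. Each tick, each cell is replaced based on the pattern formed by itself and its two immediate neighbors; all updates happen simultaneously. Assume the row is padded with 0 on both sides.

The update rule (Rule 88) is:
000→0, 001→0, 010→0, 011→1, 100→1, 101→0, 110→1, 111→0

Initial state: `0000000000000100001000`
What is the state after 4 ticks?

0000000000000000010000

0000000000000010000100
0000000000000001000010
0000000000000000100001
0000000000000000010000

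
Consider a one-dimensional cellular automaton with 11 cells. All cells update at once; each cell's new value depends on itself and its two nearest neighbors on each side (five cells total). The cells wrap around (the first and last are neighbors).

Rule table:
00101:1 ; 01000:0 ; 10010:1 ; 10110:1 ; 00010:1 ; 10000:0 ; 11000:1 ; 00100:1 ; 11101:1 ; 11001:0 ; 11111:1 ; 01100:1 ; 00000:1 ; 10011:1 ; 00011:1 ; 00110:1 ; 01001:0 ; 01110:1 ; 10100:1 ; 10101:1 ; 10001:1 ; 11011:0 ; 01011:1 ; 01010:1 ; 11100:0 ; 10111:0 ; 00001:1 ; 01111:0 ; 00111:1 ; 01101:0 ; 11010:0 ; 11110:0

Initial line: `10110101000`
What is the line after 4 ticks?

11100111011
10001111000
10111000111
10010111100

10010111100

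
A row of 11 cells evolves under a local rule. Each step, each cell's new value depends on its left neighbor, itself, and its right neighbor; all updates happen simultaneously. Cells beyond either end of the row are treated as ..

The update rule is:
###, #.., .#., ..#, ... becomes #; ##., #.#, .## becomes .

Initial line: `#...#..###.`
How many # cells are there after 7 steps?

#######.#.#
.#####..#.#
#.###.###.#
#..#...#..#
###########
.#########.
#.#######.#
count of #: 9

9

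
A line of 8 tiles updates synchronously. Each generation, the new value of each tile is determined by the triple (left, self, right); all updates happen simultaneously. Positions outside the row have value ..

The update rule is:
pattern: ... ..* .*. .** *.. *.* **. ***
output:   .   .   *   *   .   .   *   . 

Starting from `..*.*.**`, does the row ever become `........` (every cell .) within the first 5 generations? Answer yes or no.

no

..*.*.**  (fixed point — unchanged through generation 5)
generation 5 is ..*.*.**, still not uniform .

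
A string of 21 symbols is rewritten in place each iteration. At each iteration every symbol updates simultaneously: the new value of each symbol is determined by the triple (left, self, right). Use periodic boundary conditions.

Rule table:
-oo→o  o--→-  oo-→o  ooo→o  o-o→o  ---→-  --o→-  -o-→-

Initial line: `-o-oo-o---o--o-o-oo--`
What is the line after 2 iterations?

--oooo--------o-ooo--
--oooo---------oooo--

--oooo---------oooo--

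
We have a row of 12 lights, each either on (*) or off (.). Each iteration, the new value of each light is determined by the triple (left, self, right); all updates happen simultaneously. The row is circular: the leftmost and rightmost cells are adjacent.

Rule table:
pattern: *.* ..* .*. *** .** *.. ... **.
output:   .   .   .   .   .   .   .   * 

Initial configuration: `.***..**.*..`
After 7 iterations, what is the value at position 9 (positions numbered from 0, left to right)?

.

...*...*....
............
............  (fixed point — unchanged through iteration 7)
position 9 holds .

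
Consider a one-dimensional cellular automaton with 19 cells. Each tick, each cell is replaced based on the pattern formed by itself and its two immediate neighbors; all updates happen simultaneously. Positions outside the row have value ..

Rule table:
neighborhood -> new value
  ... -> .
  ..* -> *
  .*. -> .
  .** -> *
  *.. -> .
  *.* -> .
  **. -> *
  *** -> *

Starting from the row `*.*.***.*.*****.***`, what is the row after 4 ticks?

tick 1: ....***...*****.***
tick 2: ...****..******.***
tick 3: ..*****.*******.***
tick 4: .******.*******.***

.******.*******.***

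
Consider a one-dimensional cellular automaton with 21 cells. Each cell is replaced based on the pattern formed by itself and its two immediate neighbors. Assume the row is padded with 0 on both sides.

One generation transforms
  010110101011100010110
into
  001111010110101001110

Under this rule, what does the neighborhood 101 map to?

1

At position 2 the neighborhood is 101; the next row has 1 there.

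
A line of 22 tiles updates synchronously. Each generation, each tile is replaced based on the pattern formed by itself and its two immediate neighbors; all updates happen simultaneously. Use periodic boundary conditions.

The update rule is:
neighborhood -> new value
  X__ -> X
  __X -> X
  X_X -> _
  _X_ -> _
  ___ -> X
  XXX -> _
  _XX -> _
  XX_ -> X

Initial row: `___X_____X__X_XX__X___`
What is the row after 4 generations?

generation 1: XXX_XXXXX_XX___XXX_XXX
generation 2: __X_____X__XXXX__X____
generation 3: XX_XXXXX_XX___XXX_XXXX
generation 4: _X_____X__XXXX__X_____

_X_____X__XXXX__X_____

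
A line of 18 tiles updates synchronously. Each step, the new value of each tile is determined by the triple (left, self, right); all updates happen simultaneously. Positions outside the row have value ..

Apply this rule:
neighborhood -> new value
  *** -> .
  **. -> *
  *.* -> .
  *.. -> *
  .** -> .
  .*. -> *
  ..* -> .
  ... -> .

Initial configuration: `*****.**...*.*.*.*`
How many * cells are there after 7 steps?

6

step 1: ....*..**..*.*.*.*
step 2: ....**..**.*.*.*.*
step 3: .....**..*.*.*.*.*
step 4: ......**.*.*.*.*.*
step 5: .......*.*.*.*.*.*
step 6: .......*.*.*.*.*.*  (fixed point — unchanged through step 7)
count of *: 6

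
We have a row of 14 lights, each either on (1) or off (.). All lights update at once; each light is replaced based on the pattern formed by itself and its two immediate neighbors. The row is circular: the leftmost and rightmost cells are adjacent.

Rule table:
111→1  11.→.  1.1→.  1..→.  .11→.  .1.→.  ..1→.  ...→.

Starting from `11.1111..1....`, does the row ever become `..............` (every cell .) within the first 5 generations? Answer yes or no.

yes

generation 1: ....11........
generation 2: ..............
all cells are . at generation 2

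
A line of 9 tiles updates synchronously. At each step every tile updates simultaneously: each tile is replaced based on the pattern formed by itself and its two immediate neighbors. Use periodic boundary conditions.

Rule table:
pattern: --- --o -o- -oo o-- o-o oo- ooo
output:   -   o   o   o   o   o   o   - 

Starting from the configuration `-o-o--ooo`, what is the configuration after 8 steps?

ooooooo-o
------ooo
o----oo-o
oo--ooooo
-oooo----
oo--oo---
ooooooo-o  (repeats step 1; period 6)
step 8: ------ooo

------ooo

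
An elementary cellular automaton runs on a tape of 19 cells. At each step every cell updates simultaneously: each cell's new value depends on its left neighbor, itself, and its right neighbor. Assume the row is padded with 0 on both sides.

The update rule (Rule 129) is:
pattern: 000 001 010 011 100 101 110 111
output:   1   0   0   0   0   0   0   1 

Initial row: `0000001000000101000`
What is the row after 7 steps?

0011100111001100100

step 1: 1111100011110000011
step 2: 0111001001100111000
step 3: 0010000000000010011
step 4: 1000111111111000000
step 5: 0010011111110011111
step 6: 1000001111100001110
step 7: 0011100111001100100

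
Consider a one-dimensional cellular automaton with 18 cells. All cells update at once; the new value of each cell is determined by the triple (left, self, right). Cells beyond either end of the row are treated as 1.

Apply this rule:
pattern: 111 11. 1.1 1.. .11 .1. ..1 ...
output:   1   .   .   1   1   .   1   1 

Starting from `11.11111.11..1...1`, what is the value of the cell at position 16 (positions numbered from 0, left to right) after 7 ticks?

1

1..1111..1.11.1111
.11111.11..1..1111
.1111..1.11.111111
.111.11..1..111111
.11..1.11.11111111
.1.11..1..11111111
...1.11.1111111111
position 16 holds 1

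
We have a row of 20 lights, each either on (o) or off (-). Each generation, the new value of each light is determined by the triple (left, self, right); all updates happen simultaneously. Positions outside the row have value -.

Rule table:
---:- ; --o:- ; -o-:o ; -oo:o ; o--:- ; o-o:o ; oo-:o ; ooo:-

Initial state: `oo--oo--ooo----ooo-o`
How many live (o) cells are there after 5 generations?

generation 1: oo--oo--o-o----o-ooo
generation 2: oo--oo--ooo----ooo-o  (repeats generation 0; period 2)
generation 5: oo--oo--o-o----o-ooo
count of o: 10

10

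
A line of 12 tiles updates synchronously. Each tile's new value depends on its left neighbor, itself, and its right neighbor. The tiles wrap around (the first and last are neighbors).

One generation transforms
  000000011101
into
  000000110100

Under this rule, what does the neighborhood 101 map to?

0

At position 10 the neighborhood is 101; the next row has 0 there.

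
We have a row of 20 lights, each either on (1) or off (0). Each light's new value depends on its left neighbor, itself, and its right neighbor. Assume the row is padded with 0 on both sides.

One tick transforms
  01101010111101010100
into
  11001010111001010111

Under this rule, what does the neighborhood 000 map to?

At position 19 the neighborhood is 000; the next row has 1 there.

1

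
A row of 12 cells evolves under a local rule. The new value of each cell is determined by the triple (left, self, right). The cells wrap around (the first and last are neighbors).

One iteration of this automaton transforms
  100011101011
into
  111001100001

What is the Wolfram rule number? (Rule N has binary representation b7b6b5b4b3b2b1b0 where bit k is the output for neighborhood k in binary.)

209

position 5: 111 → 1  (bit 7 = 1)
position 0: 110 → 1  (bit 6 = 1)
position 7: 101 → 0  (bit 5 = 0)
position 1: 100 → 1  (bit 4 = 1)
position 4: 011 → 0  (bit 3 = 0)
position 8: 010 → 0  (bit 2 = 0)
position 3: 001 → 0  (bit 1 = 0)
position 2: 000 → 1  (bit 0 = 1)
bits b7..b0 = 11010001 = 209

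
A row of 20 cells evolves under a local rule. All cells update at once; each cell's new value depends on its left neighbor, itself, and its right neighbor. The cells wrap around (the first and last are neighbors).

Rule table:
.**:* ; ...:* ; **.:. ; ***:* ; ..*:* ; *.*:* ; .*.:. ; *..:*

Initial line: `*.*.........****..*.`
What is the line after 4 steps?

************.**.*.*.

step 1: .*.************.**.*
step 2: *.************.**.*.
step 3: .************.**.*.*
step 4: ************.**.*.*.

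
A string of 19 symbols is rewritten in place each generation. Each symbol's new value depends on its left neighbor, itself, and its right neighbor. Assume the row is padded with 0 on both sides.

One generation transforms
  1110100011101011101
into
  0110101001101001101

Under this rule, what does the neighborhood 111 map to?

At position 1 the neighborhood is 111; the next row has 1 there.

1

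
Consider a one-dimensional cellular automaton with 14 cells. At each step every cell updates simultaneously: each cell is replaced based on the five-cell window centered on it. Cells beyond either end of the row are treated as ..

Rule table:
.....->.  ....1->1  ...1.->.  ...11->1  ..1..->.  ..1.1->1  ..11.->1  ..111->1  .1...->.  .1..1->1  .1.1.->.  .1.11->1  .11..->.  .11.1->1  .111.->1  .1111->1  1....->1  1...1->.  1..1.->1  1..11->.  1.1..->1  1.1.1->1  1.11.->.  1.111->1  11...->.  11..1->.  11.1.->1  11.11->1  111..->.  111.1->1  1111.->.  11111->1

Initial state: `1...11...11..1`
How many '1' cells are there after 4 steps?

...11...11..1.
.111...11..1..
111...11..1..1
11...11..1.11.
count of 1: 7

7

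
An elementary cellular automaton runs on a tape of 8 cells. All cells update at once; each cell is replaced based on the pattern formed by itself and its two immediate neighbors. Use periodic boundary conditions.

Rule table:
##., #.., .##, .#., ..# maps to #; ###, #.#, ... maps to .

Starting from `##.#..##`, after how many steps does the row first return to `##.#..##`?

2

.#.####.
##.#..##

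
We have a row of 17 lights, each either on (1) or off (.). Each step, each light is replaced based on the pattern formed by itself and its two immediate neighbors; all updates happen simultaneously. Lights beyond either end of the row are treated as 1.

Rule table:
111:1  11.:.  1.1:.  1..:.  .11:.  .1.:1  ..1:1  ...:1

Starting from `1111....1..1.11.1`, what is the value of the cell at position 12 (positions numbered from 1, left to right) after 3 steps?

111..1111.11.....
11..1.11.....1111
1..11....1111.111
position 12 holds 1

1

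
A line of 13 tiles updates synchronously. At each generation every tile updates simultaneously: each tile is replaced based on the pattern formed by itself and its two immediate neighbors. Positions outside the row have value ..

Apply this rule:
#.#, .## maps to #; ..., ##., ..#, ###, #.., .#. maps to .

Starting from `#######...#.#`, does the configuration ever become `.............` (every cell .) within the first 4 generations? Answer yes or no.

yes

generation 1: #..........#.
generation 2: .............
all cells are . at generation 2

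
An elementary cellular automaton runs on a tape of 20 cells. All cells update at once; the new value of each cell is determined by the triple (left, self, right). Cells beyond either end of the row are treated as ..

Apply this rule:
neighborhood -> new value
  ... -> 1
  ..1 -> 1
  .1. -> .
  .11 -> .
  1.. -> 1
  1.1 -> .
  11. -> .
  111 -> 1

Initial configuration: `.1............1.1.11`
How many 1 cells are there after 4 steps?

13

1.111111111111......
...1111111111.111111
111.11111111...1111.
.1...111111.111.11.1
count of 1: 13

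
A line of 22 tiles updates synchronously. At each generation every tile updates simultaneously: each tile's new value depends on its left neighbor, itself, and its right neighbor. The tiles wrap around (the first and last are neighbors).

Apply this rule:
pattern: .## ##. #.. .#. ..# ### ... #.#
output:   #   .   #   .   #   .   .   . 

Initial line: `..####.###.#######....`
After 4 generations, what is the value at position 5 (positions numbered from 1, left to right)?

#

.##....#...#......#...
##.#..#.#.#.#....#.#..
#...##.......#..#...##
.#.##.#.....#.##.#.##.
position 5 holds #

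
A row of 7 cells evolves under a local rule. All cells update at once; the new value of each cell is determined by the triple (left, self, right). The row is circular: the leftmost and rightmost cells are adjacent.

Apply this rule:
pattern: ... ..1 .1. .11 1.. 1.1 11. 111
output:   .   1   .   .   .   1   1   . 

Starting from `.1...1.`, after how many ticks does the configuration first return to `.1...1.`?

1...1..
...1..1
..1..1.
.1..1..
1..1...
..1...1
.1...1.

7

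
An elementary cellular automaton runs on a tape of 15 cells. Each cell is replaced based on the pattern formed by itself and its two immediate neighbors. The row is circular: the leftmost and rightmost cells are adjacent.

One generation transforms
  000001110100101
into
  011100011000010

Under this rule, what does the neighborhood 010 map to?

0

At position 9 the neighborhood is 010; the next row has 0 there.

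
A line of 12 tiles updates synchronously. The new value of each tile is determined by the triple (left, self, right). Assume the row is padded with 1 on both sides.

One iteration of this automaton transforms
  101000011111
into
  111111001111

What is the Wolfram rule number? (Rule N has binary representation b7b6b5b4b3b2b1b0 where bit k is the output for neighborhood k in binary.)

position 8: 111 → 1  (bit 7 = 1)
position 0: 110 → 1  (bit 6 = 1)
position 1: 101 → 1  (bit 5 = 1)
position 3: 100 → 1  (bit 4 = 1)
position 7: 011 → 0  (bit 3 = 0)
position 2: 010 → 1  (bit 2 = 1)
position 6: 001 → 0  (bit 1 = 0)
position 4: 000 → 1  (bit 0 = 1)
bits b7..b0 = 11110101 = 245

245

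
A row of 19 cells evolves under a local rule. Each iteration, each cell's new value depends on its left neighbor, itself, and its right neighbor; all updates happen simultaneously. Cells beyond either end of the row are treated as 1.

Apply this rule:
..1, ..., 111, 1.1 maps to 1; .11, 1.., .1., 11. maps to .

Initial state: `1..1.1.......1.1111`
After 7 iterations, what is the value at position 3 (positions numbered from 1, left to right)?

..1.1..111111.1.111
.1.1..1.1111.1.1.11
1.1..1.1.11.1.1.1.1
.1..1.1.1..1.1.1.1.
1..1.1.1..1.1.1.1.1
..1.1.1..1.1.1.1.1.
.1.1.1..1.1.1.1.1.1
position 3 holds .

.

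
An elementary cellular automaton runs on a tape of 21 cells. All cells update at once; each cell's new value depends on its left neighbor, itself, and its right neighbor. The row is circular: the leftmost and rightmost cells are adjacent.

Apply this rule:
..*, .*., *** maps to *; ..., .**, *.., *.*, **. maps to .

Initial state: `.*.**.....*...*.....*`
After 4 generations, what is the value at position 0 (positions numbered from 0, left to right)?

.*.......**..**....**
.*......*...*.....*..
**.....**..**....**..
......*...*.....*...*
position 0 holds .

.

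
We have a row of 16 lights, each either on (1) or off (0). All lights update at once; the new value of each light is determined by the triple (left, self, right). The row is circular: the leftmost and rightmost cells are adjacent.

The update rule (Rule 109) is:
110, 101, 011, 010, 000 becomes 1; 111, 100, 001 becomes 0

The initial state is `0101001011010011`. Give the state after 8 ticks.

1111001111110011
0001001000010010
1101001011010010
1111001111110011  (repeats tick 1; period 3)
tick 8: 0001001000010010

0001001000010010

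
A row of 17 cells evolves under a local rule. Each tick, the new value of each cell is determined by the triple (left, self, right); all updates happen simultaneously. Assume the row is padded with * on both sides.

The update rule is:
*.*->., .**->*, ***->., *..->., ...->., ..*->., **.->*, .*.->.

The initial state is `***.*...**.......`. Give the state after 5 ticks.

..*.....**.......
........**.......
........**.......  (fixed point — unchanged through tick 5)

........**.......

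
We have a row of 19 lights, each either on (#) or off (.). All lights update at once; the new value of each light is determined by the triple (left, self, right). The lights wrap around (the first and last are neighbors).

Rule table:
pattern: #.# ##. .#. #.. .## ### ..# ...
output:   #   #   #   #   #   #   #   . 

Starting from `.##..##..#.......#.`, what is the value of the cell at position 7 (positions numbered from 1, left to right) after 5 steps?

step 1: ###########.....###
step 2: ############...####
step 3: #############.#####
step 4: ###################
step 5: ###################
position 7 holds #

#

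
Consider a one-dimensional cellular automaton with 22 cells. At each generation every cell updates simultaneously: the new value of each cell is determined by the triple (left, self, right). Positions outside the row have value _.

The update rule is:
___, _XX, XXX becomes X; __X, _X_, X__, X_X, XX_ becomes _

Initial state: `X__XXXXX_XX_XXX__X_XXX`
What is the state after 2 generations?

XX_XXX______X__XXX_X__

generation 1: ___XXXX__X__XX_____XX_
generation 2: XX_XXX______X__XXX_X__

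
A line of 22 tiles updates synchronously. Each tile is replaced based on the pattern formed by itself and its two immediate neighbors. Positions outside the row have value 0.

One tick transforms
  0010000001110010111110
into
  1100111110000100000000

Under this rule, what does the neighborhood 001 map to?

1

At position 1 the neighborhood is 001; the next row has 1 there.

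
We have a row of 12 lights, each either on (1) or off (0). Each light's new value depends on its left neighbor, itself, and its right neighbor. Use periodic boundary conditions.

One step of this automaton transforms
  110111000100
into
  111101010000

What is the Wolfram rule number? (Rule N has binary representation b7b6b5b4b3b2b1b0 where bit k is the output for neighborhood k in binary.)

105

position 4: 111 → 0  (bit 7 = 0)
position 1: 110 → 1  (bit 6 = 1)
position 2: 101 → 1  (bit 5 = 1)
position 6: 100 → 0  (bit 4 = 0)
position 0: 011 → 1  (bit 3 = 1)
position 9: 010 → 0  (bit 2 = 0)
position 8: 001 → 0  (bit 1 = 0)
position 7: 000 → 1  (bit 0 = 1)
bits b7..b0 = 01101001 = 105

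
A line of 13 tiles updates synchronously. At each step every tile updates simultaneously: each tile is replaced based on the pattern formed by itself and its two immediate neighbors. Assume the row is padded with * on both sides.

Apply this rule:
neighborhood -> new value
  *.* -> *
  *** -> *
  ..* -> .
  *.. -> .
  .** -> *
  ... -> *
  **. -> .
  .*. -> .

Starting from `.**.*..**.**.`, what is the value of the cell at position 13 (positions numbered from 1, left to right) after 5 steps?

*

step 1: **.*...*.**.*
step 2: *.*..*..**.**
step 3: .*......*.***
step 4: *..****..****
step 5: ...***...****
position 13 holds *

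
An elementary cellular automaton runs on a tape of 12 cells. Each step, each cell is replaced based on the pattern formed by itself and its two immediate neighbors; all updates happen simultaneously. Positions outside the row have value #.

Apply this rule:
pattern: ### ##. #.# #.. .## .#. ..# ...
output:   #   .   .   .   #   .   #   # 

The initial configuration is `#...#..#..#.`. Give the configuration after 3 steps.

.#..#..#..##

..##..#..#..
.##..#..#..#
.#..#..#..##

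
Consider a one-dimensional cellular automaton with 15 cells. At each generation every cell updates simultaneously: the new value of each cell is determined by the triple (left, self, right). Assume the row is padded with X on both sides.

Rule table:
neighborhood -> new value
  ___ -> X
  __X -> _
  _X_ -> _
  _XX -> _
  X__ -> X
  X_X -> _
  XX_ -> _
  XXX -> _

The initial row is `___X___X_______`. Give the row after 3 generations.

generation 1: XX__XX__XXXXXX_
generation 2: __X___X________
generation 3: X__XX__XXXXXXX_

X__XX__XXXXXXX_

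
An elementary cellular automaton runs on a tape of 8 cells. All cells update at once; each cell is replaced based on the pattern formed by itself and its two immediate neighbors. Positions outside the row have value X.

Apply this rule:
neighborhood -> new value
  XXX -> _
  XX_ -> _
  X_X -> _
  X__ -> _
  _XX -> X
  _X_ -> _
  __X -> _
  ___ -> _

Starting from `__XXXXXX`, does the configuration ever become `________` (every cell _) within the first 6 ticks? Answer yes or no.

__X_____
________
all cells are _ at tick 2

yes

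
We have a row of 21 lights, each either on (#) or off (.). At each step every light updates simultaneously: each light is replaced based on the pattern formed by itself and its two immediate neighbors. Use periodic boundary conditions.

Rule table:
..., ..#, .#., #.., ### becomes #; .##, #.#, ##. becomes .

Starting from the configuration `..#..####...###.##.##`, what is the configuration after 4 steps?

#####.##.###.#.......
.###......#..########
..#.#########.######.
###..#######...####.#

###..#######...####.#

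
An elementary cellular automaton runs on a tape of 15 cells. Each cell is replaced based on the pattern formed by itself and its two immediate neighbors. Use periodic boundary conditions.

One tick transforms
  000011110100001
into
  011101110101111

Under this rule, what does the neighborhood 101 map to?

At position 8 the neighborhood is 101; the next row has 0 there.

0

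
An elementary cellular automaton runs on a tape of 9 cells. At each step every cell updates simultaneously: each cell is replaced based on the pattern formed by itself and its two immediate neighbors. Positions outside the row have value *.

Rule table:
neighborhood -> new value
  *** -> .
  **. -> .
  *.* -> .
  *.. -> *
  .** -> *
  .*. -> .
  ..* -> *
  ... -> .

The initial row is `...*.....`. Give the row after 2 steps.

.....*.**

*.*.*...*
.....*.**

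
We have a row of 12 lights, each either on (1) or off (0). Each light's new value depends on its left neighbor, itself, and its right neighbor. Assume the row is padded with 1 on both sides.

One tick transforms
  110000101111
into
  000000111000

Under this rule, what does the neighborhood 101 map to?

At position 7 the neighborhood is 101; the next row has 1 there.

1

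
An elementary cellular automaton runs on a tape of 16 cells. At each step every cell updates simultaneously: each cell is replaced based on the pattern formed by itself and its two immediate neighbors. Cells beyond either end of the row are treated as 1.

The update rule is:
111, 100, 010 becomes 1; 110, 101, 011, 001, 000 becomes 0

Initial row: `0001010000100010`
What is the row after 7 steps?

1001011000110010
0101000100001010
0101100110001010
0100010001001010
0110011001101010
0001000100001010
1001100110001010

1001100110001010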